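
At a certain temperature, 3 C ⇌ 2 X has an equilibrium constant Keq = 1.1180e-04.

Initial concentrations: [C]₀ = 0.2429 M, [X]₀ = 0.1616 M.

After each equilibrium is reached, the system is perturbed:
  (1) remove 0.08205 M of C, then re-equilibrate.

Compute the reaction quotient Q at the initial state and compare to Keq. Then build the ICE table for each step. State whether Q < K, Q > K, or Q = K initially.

Q₀ = 1.822; Q > K (proceeds reverse)

Q₀ = 1.822 vs Keq = 1.1180e-04 ⇒ Q>K, reverse
Step 1:
                   C          X
  Initial     0.2429     0.1616
  Change      0.2371    -0.1581
  Equil         0.48   0.003517
  solve Keq expr → x = -0.07904; check Q = 1.1180e-04
Then remove 0.08205 M of C.
Step 2:
                   C          X
  Initial      0.398   0.003517
  Change    0.001274 -8.4916e-04
  Equil       0.3992   0.002667
  solve Keq expr → x = -4.2458e-04; check Q = 1.1180e-04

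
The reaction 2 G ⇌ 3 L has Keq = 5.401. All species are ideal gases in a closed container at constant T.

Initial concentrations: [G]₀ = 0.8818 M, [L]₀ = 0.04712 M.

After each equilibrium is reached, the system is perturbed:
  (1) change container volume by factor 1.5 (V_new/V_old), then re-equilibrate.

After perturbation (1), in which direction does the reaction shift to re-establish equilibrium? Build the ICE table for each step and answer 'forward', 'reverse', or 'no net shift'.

Q₀ = 1.3455e-04 vs Keq = 5.401 ⇒ Q<K, forward
Step 1:
                   G          L
  I           0.8818    0.04712
  C          -0.5402     0.8103
  E           0.3416     0.8574
  solve Keq expr → x = 0.2701; check Q = 5.401
Then change container volume by factor 1.5 (V_new/V_old).
Step 2:
                   G          L
  I           0.2277     0.5716
  C         -0.02397    0.03596
  E           0.2038     0.6076
  solve Keq expr → x = 0.01199; check Q = 5.401

Direction: forward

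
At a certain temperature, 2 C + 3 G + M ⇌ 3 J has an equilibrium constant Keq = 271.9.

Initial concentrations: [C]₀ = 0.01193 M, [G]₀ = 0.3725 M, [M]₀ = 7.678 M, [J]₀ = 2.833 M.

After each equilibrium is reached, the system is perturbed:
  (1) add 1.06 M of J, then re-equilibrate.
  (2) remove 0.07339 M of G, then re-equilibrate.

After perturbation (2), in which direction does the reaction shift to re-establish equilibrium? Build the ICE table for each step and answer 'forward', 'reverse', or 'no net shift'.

Direction: reverse

Q₀ = 4.0256e+05 vs Keq = 271.9 ⇒ Q>K, reverse
Step 1:
                   C          G          M          J
  I          0.01193     0.3725      7.678      2.833
  C           0.1696     0.2544    0.08481    -0.2544
  E           0.1816     0.6269      7.763      2.579
  solve Keq expr → x = -0.08481; check Q = 271.9
Then add 1.06 M of J.
Step 2:
                   C          G          M          J
  I           0.1816     0.6269      7.763      3.639
  C          0.05878    0.08817    0.02939   -0.08817
  E           0.2403     0.7151      7.792       3.55
  solve Keq expr → x = -0.02939; check Q = 271.9
Then remove 0.07339 M of G.
Step 3:
                   C          G          M          J
  I           0.2403     0.6417      7.792       3.55
  C          0.02007    0.03011    0.01004   -0.03011
  E           0.2604     0.6718      7.802       3.52
  solve Keq expr → x = -0.01004; check Q = 271.9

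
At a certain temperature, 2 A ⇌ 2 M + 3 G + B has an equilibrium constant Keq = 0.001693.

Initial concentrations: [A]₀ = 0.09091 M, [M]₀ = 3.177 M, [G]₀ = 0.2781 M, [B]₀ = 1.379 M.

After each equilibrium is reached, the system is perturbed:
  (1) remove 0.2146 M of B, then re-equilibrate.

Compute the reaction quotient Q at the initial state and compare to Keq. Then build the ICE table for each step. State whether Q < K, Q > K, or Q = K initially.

Q₀ = 36.22 vs Keq = 0.001693 ⇒ Q>K, reverse
Step 1:
                  A         M         G         B
  Initial   0.09091     3.177    0.2781     1.379
  Change     0.1711   -0.1711   -0.2566  -0.08553
  Equil       0.262     3.006    0.0215     1.293
  solve Keq expr → x = -0.08553; check Q = 0.001693
Then remove 0.2146 M of B.
Step 2:
                  A         M         G         B
  Initial     0.262     3.006    0.0215     1.079
  Change  -8.5554e-04 8.5554e-04  0.001283 4.2777e-04
  Equil      0.2611     3.007   0.02279     1.079
  solve Keq expr → x = 4.2777e-04; check Q = 0.001693

Q₀ = 36.22; Q > K (proceeds reverse)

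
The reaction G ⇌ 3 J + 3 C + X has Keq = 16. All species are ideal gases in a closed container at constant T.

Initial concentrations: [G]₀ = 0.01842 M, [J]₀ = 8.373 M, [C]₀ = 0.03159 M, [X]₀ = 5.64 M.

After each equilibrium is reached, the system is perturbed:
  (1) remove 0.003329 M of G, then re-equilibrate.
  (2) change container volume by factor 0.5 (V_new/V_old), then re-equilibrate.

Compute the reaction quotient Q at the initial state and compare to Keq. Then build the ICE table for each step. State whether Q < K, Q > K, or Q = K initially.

Q₀ = 5.666 vs Keq = 16 ⇒ Q<K, forward
Step 1:
                   G          J          C          X
  I          0.01842      8.373    0.03159       5.64
  C        -0.003366     0.0101     0.0101   0.003366
  E          0.01505      8.383    0.04169      5.643
  solve Keq expr → x = 0.003366; check Q = 16
Then remove 0.003329 M of G.
Step 2:
                   G          J          C          X
  I          0.01173      8.383    0.04169      5.643
  C       8.1622e-04  -0.002449  -0.002449 -8.1622e-04
  E          0.01254      8.381    0.03924      5.643
  solve Keq expr → x = -8.1622e-04; check Q = 16
Then change container volume by factor 0.5 (V_new/V_old).
Step 3:
                   G          J          C          X
  I          0.02508      16.76    0.07848      11.29
  C          0.01828   -0.05484   -0.05484   -0.01828
  E          0.04336      16.71    0.02364      11.27
  solve Keq expr → x = -0.01828; check Q = 16

Q₀ = 5.666; Q < K (proceeds forward)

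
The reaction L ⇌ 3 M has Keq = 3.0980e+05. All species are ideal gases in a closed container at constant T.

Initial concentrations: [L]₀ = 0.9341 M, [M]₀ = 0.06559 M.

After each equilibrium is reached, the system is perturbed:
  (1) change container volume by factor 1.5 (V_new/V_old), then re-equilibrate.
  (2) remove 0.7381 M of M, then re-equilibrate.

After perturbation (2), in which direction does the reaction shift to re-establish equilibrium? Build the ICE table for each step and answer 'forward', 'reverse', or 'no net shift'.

Direction: forward

Q₀ = 3.0208e-04 vs Keq = 3.0980e+05 ⇒ Q<K, forward
Step 1:
                    L           M
  I            0.9341     0.06559
  C            -0.934       2.802
  E        7.6121e-05       2.868
  solve Keq expr → x = 0.934; check Q = 3.0980e+05
Then change container volume by factor 1.5 (V_new/V_old).
Step 2:
                    L           M
  I        5.0747e-05       1.912
  C       -2.8190e-05  8.4569e-05
  E        2.2557e-05       1.912
  solve Keq expr → x = 2.8190e-05; check Q = 3.0980e+05
Then remove 0.7381 M of M.
Step 3:
                    L           M
  I        2.2557e-05       1.174
  C       -1.7337e-05  5.2010e-05
  E        5.2205e-06       1.174
  solve Keq expr → x = 1.7337e-05; check Q = 3.0980e+05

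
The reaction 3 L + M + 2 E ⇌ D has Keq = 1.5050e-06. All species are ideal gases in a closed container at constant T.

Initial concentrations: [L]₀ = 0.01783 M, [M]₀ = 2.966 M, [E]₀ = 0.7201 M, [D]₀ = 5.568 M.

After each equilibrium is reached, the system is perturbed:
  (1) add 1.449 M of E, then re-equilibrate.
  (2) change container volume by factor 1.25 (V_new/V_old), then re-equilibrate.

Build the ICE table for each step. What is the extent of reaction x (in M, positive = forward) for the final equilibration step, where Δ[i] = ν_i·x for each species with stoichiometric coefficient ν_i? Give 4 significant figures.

x = -0.4529 M

Q₀ = 6.3869e+05 vs Keq = 1.5050e-06 ⇒ Q>K, reverse
Step 1:
                   L          M          E          D
  init       0.01783      2.966     0.7201      5.568
  Δ            12.19      4.063      8.126     -4.063
  eq           12.21      7.029      8.846      1.505
  solve Keq expr → x = -4.063; check Q = 1.5050e-06
Then add 1.449 M of E.
Step 2:
                   L          M          E          D
  init         12.21      7.029      10.29      1.505
  Δ          -0.4735    -0.1578    -0.3157     0.1578
  eq           11.73      6.871      9.979      1.663
  solve Keq expr → x = 0.1578; check Q = 1.5050e-06
Then change container volume by factor 1.25 (V_new/V_old).
Step 3:
                   L          M          E          D
  init         9.386      5.497      7.983       1.33
  Δ            1.359     0.4529     0.9057    -0.4529
  eq           10.74       5.95      8.889     0.8776
  solve Keq expr → x = -0.4529; check Q = 1.5050e-06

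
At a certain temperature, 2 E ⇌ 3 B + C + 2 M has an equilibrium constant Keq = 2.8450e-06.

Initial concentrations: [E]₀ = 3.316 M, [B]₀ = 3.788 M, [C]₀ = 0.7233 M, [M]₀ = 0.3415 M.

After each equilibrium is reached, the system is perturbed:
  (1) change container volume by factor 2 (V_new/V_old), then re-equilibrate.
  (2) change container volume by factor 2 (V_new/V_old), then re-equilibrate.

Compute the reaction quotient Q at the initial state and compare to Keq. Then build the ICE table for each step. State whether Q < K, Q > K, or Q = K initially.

Q₀ = 0.417 vs Keq = 2.8450e-06 ⇒ Q>K, reverse
Step 1:
                   E          B          C          M
  Initial      3.316      3.788     0.7233     0.3415
  Change      0.3401    -0.5102    -0.1701    -0.3401
  Equil        3.656      3.278     0.5532   0.001397
  solve Keq expr → x = -0.1701; check Q = 2.8450e-06
Then change container volume by factor 2 (V_new/V_old).
Step 2:
                   E          B          C          M
  Initial      1.828      1.639     0.2766 6.9853e-04
  Change   -0.002079   0.003119    0.00104   0.002079
  Equil        1.826      1.642     0.2777   0.002778
  solve Keq expr → x = 0.00104; check Q = 2.8450e-06
Then change container volume by factor 2 (V_new/V_old).
Step 3:
                   E          B          C          M
  Initial      0.913      0.821     0.1388   0.001389
  Change   -0.004042   0.006063   0.002021   0.004042
  Equil       0.9089     0.8271     0.1409   0.005431
  solve Keq expr → x = 0.002021; check Q = 2.8450e-06

Q₀ = 0.417; Q > K (proceeds reverse)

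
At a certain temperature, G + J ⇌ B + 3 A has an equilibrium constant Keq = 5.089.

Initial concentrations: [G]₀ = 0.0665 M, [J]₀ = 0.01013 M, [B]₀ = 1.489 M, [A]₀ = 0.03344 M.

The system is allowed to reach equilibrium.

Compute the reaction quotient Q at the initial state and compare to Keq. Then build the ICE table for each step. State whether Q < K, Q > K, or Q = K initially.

Q₀ = 0.08265; Q < K (proceeds forward)

Q₀ = 0.08265 vs Keq = 5.089 ⇒ Q<K, forward
Step 1:
                    G           J           B           A
  init         0.0665     0.01013       1.489     0.03344
  Δ            -0.009      -0.009       0.009       0.027
  eq           0.0575     0.00113       1.498     0.06044
  solve Keq expr → x = 0.009; check Q = 5.089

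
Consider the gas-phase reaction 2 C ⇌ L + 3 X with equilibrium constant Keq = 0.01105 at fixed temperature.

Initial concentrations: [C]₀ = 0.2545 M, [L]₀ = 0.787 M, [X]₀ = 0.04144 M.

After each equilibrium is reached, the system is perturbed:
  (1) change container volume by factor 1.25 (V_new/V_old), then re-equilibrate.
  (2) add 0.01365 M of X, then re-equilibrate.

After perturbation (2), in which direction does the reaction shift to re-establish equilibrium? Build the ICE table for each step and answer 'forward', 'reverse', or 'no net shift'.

Q₀ = 8.6469e-04 vs Keq = 0.01105 ⇒ Q<K, forward
Step 1:
                  C         L         X
  init       0.2545     0.787   0.04144
  Δ        -0.03119   0.01559   0.04678
  eq         0.2233    0.8026   0.08822
  solve Keq expr → x = 0.01559; check Q = 0.01105
Then change container volume by factor 1.25 (V_new/V_old).
Step 2:
                  C         L         X
  init       0.1787    0.6421   0.07058
  Δ       -0.006192  0.003096  0.009288
  eq         0.1725    0.6452   0.07986
  solve Keq expr → x = 0.003096; check Q = 0.01105
Then add 0.01365 M of X.
Step 3:
                  C         L         X
  init       0.1725    0.6452   0.09351
  Δ        0.007468 -0.003734   -0.0112
  eq         0.1799    0.6414   0.08231
  solve Keq expr → x = -0.003734; check Q = 0.01105

Direction: reverse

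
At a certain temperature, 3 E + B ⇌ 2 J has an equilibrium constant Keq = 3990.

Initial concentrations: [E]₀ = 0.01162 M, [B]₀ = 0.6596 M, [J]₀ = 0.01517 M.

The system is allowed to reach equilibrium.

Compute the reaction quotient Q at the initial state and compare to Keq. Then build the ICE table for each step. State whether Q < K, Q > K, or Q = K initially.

Q₀ = 222.4 vs Keq = 3990 ⇒ Q<K, forward
Step 1:
                   E          B          J
  init       0.01162     0.6596    0.01517
  Δ        -0.006381  -0.002127   0.004254
  eq        0.005239     0.6575    0.01942
  solve Keq expr → x = 0.002127; check Q = 3990

Q₀ = 222.4; Q < K (proceeds forward)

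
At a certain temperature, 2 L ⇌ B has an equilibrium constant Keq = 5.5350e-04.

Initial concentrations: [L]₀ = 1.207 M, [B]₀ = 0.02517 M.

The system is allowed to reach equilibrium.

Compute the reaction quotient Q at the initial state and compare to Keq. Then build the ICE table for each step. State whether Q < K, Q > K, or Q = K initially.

Q₀ = 0.01728; Q > K (proceeds reverse)

Q₀ = 0.01728 vs Keq = 5.5350e-04 ⇒ Q>K, reverse
Step 1:
                  L         B
  Initial     1.207   0.02517
  Change    0.04859   -0.0243
  Equil       1.256 8.7260e-04
  solve Keq expr → x = -0.0243; check Q = 5.5350e-04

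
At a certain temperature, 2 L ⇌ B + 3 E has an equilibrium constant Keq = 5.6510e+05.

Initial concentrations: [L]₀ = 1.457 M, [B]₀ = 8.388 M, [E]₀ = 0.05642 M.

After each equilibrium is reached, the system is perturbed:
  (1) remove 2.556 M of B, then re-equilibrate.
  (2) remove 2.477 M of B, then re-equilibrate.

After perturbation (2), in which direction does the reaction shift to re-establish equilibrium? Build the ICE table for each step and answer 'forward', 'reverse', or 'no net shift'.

Q₀ = 7.0964e-04 vs Keq = 5.6510e+05 ⇒ Q<K, forward
Step 1:
                   L          B          E
  init         1.457      8.388    0.05642
  Δ           -1.444     0.7219      2.166
  eq          0.0133       9.11      2.222
  solve Keq expr → x = 0.7219; check Q = 5.6510e+05
Then remove 2.556 M of B.
Step 2:
                   L          B          E
  init        0.0133      6.554      2.222
  Δ        -0.001995 9.9760e-04   0.002993
  eq          0.0113      6.555      2.225
  solve Keq expr → x = 9.9760e-04; check Q = 5.6510e+05
Then remove 2.477 M of B.
Step 3:
                   L          B          E
  init        0.0113      4.078      2.225
  Δ        -0.002365   0.001183   0.003548
  eq        0.008938      4.079      2.229
  solve Keq expr → x = 0.001183; check Q = 5.6510e+05

Direction: forward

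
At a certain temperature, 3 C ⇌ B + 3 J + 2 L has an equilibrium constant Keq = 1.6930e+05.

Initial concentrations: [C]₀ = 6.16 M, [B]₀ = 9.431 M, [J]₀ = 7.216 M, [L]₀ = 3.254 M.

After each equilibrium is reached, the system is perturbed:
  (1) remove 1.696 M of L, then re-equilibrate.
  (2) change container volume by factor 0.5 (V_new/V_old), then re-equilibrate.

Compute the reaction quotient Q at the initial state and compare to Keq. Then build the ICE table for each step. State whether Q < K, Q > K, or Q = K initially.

Q₀ = 160.5 vs Keq = 1.6930e+05 ⇒ Q<K, forward
Step 1:
                   C          B          J          L
  Initial       6.16      9.431      7.216      3.254
  Change      -4.551      1.517      4.551      3.034
  Equil        1.609      10.95      11.77      6.288
  solve Keq expr → x = 1.517; check Q = 1.6930e+05
Then remove 1.696 M of L.
Step 2:
                   C          B          J          L
  Initial      1.609      10.95      11.77      4.592
  Change     -0.2428    0.08093     0.2428     0.1619
  Equil        1.366      11.03      12.01      4.754
  solve Keq expr → x = 0.08093; check Q = 1.6930e+05
Then change container volume by factor 0.5 (V_new/V_old).
Step 3:
                   C          B          J          L
  Initial      2.732      22.06      24.02      9.508
  Change       1.831    -0.6104     -1.831     -1.221
  Equil        4.564      21.45      22.19      8.287
  solve Keq expr → x = -0.6104; check Q = 1.6930e+05

Q₀ = 160.5; Q < K (proceeds forward)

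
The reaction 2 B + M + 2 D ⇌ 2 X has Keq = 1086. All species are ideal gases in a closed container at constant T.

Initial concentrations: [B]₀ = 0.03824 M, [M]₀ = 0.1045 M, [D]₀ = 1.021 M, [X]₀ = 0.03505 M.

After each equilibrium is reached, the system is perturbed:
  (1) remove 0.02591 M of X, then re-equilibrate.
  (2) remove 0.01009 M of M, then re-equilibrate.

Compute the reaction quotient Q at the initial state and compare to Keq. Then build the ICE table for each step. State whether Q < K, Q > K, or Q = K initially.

Q₀ = 7.712 vs Keq = 1086 ⇒ Q<K, forward
Step 1:
                  B         M         D         X
  I         0.03824    0.1045     1.021   0.03505
  C         -0.0314   -0.0157   -0.0314    0.0314
  E        0.006838    0.0888    0.9896   0.06645
  solve Keq expr → x = 0.0157; check Q = 1086
Then remove 0.02591 M of X.
Step 2:
                  B         M         D         X
  I        0.006838    0.0888    0.9896   0.04054
  C       -0.002381  -0.00119 -0.002381  0.002381
  E        0.004457   0.08761    0.9872   0.04292
  solve Keq expr → x = 0.00119; check Q = 1086
Then remove 0.01009 M of M.
Step 3:
                  B         M         D         X
  I        0.004457   0.07752    0.9872   0.04292
  C       2.4879e-04 1.2440e-04 2.4879e-04 -2.4879e-04
  E        0.004706   0.07764    0.9875   0.04267
  solve Keq expr → x = -1.2440e-04; check Q = 1086

Q₀ = 7.712; Q < K (proceeds forward)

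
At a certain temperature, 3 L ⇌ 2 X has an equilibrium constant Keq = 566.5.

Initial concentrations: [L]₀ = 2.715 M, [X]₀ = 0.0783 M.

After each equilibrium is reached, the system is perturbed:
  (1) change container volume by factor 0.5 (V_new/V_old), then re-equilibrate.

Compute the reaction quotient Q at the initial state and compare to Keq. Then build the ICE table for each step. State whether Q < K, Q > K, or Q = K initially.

Q₀ = 3.0635e-04; Q < K (proceeds forward)

Q₀ = 3.0635e-04 vs Keq = 566.5 ⇒ Q<K, forward
Step 1:
                    L           X
  init          2.715      0.0783
  Δ            -2.538       1.692
  eq           0.1769        1.77
  solve Keq expr → x = 0.846; check Q = 566.5
Then change container volume by factor 0.5 (V_new/V_old).
Step 2:
                    L           X
  init         0.3537       3.541
  Δ           -0.0705       0.047
  eq           0.2832       3.588
  solve Keq expr → x = 0.0235; check Q = 566.5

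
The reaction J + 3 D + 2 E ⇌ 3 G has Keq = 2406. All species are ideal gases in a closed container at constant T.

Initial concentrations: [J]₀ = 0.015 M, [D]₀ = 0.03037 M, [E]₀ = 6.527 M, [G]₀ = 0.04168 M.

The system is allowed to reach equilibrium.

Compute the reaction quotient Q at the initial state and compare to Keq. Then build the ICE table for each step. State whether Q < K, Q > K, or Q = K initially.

Q₀ = 4.045 vs Keq = 2406 ⇒ Q<K, forward
Step 1:
                  J         D         E         G
  init        0.015   0.03037     6.527   0.04168
  Δ       -0.007734   -0.0232  -0.01547    0.0232
  eq       0.007266  0.007169     6.512   0.06488
  solve Keq expr → x = 0.007734; check Q = 2406

Q₀ = 4.045; Q < K (proceeds forward)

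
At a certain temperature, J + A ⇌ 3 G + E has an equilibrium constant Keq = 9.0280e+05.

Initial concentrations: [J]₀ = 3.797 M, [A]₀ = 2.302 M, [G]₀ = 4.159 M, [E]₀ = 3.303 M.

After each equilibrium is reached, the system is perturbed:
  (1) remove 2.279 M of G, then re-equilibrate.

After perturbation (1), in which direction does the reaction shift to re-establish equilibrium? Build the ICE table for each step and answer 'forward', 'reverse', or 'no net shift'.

Direction: forward

Q₀ = 27.19 vs Keq = 9.0280e+05 ⇒ Q<K, forward
Step 1:
                  J         A         G         E
  init        3.797     2.302     4.159     3.303
  Δ          -2.296    -2.296     6.889     2.296
  eq          1.501  0.005574     11.05     5.599
  solve Keq expr → x = 2.296; check Q = 9.0280e+05
Then remove 2.279 M of G.
Step 2:
                  J         A         G         E
  init        1.501  0.005574     8.769     5.599
  Δ       -0.002772 -0.002772  0.008317  0.002772
  eq          1.498  0.002802     8.778     5.602
  solve Keq expr → x = 0.002772; check Q = 9.0280e+05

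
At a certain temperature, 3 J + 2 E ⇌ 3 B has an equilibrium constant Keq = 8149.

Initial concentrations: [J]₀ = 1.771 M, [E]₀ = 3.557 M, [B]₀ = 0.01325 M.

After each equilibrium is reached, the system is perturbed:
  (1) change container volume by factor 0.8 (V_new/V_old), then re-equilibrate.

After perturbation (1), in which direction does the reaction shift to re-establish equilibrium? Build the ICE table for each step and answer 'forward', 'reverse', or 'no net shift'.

Q₀ = 3.3100e-08 vs Keq = 8149 ⇒ Q<K, forward
Step 1:
                  J         E         B
  init        1.771     3.557   0.01325
  Δ          -1.723    -1.149     1.723
  eq        0.04802     2.408     1.736
  solve Keq expr → x = 0.5743; check Q = 8149
Then change container volume by factor 0.8 (V_new/V_old).
Step 2:
                  J         E         B
  init      0.06003      3.01      2.17
  Δ       -0.008044 -0.005362  0.008044
  eq        0.05198     3.005     2.178
  solve Keq expr → x = 0.002681; check Q = 8149

Direction: forward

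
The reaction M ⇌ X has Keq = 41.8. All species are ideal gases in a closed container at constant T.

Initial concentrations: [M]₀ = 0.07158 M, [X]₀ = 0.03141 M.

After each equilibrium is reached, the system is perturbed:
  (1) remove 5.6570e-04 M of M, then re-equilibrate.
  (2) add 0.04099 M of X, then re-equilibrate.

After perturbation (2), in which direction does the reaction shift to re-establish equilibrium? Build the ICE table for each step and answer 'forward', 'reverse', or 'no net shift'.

Q₀ = 0.4388 vs Keq = 41.8 ⇒ Q<K, forward
Step 1:
                    M           X
  init        0.07158     0.03141
  Δ          -0.06917     0.06917
  eq         0.002406      0.1006
  solve Keq expr → x = 0.06917; check Q = 41.8
Then remove 5.6570e-04 M of M.
Step 2:
                    M           X
  init       0.001841      0.1006
  Δ        5.5248e-04 -5.5248e-04
  eq         0.002393         0.1
  solve Keq expr → x = -5.5248e-04; check Q = 41.8
Then add 0.04099 M of X.
Step 3:
                    M           X
  init       0.002393       0.141
  Δ        9.5771e-04 -9.5771e-04
  eq         0.003351      0.1401
  solve Keq expr → x = -9.5771e-04; check Q = 41.8

Direction: reverse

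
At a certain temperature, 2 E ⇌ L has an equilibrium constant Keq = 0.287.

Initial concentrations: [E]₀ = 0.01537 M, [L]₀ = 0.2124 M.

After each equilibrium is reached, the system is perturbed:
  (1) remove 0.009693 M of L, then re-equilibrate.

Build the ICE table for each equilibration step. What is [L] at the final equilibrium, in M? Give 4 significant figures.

Q₀ = 899.1 vs Keq = 0.287 ⇒ Q>K, reverse
Step 1:
                    E           L
  init        0.01537      0.2124
  Δ            0.3487     -0.1744
  eq           0.3641     0.03804
  solve Keq expr → x = -0.1744; check Q = 0.287
Then remove 0.009693 M of L.
Step 2:
                    E           L
  init         0.3641     0.02835
  Δ          -0.01375    0.006874
  eq           0.3503     0.03522
  solve Keq expr → x = 0.006874; check Q = 0.287

[L]_eq = 0.03522 M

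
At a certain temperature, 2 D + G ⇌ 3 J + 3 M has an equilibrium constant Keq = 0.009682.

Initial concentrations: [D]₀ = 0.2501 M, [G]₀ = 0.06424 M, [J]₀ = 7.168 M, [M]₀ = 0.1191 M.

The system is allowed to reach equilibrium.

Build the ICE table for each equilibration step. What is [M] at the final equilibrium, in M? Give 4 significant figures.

Q₀ = 154.8 vs Keq = 0.009682 ⇒ Q>K, reverse
Step 1:
                  D         G         J         M
  I          0.2501   0.06424     7.168    0.1191
  C         0.07496   0.03748   -0.1124   -0.1124
  E          0.3251    0.1017     7.056  0.006666
  solve Keq expr → x = -0.03748; check Q = 0.009682

[M]_eq = 0.006666 M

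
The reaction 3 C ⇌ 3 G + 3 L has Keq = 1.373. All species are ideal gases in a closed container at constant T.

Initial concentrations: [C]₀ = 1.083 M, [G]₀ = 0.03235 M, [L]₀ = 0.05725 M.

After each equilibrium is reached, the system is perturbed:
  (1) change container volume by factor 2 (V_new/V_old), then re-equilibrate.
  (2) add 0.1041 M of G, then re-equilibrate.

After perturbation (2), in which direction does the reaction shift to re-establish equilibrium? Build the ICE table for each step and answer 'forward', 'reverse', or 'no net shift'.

Q₀ = 5.0011e-09 vs Keq = 1.373 ⇒ Q<K, forward
Step 1:
                    C           G           L
  I             1.083     0.03235     0.05725
  C           -0.6495      0.6495      0.6495
  E            0.4335      0.6818      0.7067
  solve Keq expr → x = 0.2165; check Q = 1.373
Then change container volume by factor 2 (V_new/V_old).
Step 2:
                    C           G           L
  I            0.2168      0.3409      0.3534
  C          -0.06441     0.06441     0.06441
  E            0.1524      0.4053      0.4178
  solve Keq expr → x = 0.02147; check Q = 1.373
Then add 0.1041 M of G.
Step 3:
                    C           G           L
  I            0.1524      0.5094      0.4178
  C           0.02156    -0.02156    -0.02156
  E            0.1739      0.4879      0.3962
  solve Keq expr → x = -0.007187; check Q = 1.373

Direction: reverse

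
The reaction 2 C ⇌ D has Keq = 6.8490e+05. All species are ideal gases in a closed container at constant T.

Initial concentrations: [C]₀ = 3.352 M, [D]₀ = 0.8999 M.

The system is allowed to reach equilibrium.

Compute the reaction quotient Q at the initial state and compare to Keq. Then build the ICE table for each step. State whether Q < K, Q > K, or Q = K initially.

Q₀ = 0.08009; Q < K (proceeds forward)

Q₀ = 0.08009 vs Keq = 6.8490e+05 ⇒ Q<K, forward
Step 1:
                  C         D
  Initial     3.352    0.8999
  Change      -3.35     1.675
  Equil    0.001939     2.575
  solve Keq expr → x = 1.675; check Q = 6.8490e+05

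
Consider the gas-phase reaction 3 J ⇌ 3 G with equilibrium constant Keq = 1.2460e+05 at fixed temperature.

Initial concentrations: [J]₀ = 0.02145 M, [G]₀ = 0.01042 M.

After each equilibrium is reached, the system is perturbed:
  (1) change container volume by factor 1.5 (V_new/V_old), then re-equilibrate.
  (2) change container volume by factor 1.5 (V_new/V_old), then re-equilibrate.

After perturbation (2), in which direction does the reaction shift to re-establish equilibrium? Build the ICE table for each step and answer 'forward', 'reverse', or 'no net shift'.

Direction: no net shift

Q₀ = 0.1146 vs Keq = 1.2460e+05 ⇒ Q<K, forward
Step 1:
                  J         G
  Initial   0.02145   0.01042
  Change   -0.02082   0.02082
  Equil   6.2556e-04   0.03124
  solve Keq expr → x = 0.006941; check Q = 1.2460e+05
Then change container volume by factor 1.5 (V_new/V_old).
Step 2:
                  J         G
  Initial 4.1704e-04   0.02083
  Change          0         0
  Equil   4.1704e-04   0.02083
  solve Keq expr → x = 0; check Q = 1.2460e+05
Then change container volume by factor 1.5 (V_new/V_old).
Step 3:
                  J         G
  Initial 2.7803e-04   0.01389
  Change          0         0
  Equil   2.7803e-04   0.01389
  solve Keq expr → x = 0; check Q = 1.2460e+05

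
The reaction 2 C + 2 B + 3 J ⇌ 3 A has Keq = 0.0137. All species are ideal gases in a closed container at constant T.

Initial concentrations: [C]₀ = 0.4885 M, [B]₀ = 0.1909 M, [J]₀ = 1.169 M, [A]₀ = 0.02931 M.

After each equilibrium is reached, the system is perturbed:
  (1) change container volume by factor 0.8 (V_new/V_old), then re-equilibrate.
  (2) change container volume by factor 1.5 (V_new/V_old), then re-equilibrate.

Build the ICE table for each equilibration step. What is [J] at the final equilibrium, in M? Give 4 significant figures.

[J]_eq = 0.963 M

Q₀ = 0.001812 vs Keq = 0.0137 ⇒ Q<K, forward
Step 1:
                   C          B          J          A
  init        0.4885     0.1909      1.169    0.02931
  Δ         -0.01528   -0.01528   -0.02292    0.02292
  eq          0.4732     0.1756      1.146    0.05223
  solve Keq expr → x = 0.007639; check Q = 0.0137
Then change container volume by factor 0.8 (V_new/V_old).
Step 2:
                   C          B          J          A
  init        0.5915     0.2195      1.433    0.06528
  Δ         -0.01158   -0.01158   -0.01738    0.01738
  eq          0.5799     0.2079      1.415    0.08266
  solve Keq expr → x = 0.005792; check Q = 0.0137
Then change container volume by factor 1.5 (V_new/V_old).
Step 3:
                   C          B          J          A
  init        0.3866     0.1386     0.9435    0.05511
  Δ          0.01303    0.01303    0.01955   -0.01955
  eq          0.3997     0.1517      0.963    0.03556
  solve Keq expr → x = -0.006516; check Q = 0.0137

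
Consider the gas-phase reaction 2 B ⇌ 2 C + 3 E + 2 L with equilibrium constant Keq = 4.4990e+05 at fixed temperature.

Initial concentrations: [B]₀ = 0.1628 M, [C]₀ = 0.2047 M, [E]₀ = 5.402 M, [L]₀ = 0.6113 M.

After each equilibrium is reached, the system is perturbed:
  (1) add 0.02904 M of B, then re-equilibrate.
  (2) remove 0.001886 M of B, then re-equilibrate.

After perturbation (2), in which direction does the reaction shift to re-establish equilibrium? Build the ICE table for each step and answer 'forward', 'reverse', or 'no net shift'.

Q₀ = 93.13 vs Keq = 4.4990e+05 ⇒ Q<K, forward
Step 1:
                    B           C           E           L
  Initial      0.1628      0.2047       5.402      0.6113
  Change      -0.1572      0.1572      0.2359      0.1572
  Equil      0.005552      0.3619       5.638      0.7685
  solve Keq expr → x = 0.07862; check Q = 4.4990e+05
Then add 0.02904 M of B.
Step 2:
                    B           C           E           L
  Initial     0.03459      0.3619       5.638      0.7685
  Change     -0.02831     0.02831     0.04247     0.02831
  Equil      0.006277      0.3903        5.68      0.7969
  solve Keq expr → x = 0.01416; check Q = 4.4990e+05
Then remove 0.001886 M of B.
Step 3:
                    B           C           E           L
  Initial    0.004391      0.3903        5.68      0.7969
  Change     0.001838   -0.001838   -0.002756   -0.001838
  Equil      0.006228      0.3884       5.678       0.795
  solve Keq expr → x = -9.1875e-04; check Q = 4.4990e+05

Direction: reverse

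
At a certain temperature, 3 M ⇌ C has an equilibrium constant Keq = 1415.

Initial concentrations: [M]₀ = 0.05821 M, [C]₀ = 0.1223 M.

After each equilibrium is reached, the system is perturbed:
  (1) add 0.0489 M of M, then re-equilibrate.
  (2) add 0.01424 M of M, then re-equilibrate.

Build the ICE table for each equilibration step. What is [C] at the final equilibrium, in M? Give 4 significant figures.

Q₀ = 620.1 vs Keq = 1415 ⇒ Q<K, forward
Step 1:
                  M         C
  init      0.05821    0.1223
  Δ        -0.01346  0.004487
  eq        0.04475    0.1268
  solve Keq expr → x = 0.004487; check Q = 1415
Then add 0.0489 M of M.
Step 2:
                  M         C
  init      0.09365    0.1268
  Δ        -0.04712   0.01571
  eq        0.04652    0.1425
  solve Keq expr → x = 0.01571; check Q = 1415
Then add 0.01424 M of M.
Step 3:
                  M         C
  init      0.06076    0.1425
  Δ        -0.01375  0.004582
  eq        0.04702    0.1471
  solve Keq expr → x = 0.004582; check Q = 1415

[C]_eq = 0.1471 M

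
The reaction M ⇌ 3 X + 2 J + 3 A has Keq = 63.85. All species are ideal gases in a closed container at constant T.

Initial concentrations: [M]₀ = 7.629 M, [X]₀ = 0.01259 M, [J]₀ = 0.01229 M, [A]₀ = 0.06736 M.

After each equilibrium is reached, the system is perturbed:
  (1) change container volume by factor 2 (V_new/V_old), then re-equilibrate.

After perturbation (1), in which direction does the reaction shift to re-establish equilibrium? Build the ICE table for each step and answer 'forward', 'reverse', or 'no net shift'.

Q₀ = 1.2076e-14 vs Keq = 63.85 ⇒ Q<K, forward
Step 1:
                   M          X          J          A
  Initial      7.629    0.01259    0.01229    0.06736
  Change     -0.7774      2.332      1.555      2.332
  Equil        6.852      2.345      1.567        2.4
  solve Keq expr → x = 0.7774; check Q = 63.85
Then change container volume by factor 2 (V_new/V_old).
Step 2:
                   M          X          J          A
  Initial      3.426      1.172     0.7836        1.2
  Change     -0.3201     0.9604     0.6403     0.9604
  Equil        3.106      2.133      1.424       2.16
  solve Keq expr → x = 0.3201; check Q = 63.85

Direction: forward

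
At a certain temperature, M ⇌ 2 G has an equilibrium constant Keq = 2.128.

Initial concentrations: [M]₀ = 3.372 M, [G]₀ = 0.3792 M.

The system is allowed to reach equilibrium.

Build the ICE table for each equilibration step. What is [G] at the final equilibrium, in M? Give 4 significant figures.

Q₀ = 0.04264 vs Keq = 2.128 ⇒ Q<K, forward
Step 1:
                   M          G
  init         3.372     0.3792
  Δ          -0.9464      1.893
  eq           2.426      2.272
  solve Keq expr → x = 0.9464; check Q = 2.128

[G]_eq = 2.272 M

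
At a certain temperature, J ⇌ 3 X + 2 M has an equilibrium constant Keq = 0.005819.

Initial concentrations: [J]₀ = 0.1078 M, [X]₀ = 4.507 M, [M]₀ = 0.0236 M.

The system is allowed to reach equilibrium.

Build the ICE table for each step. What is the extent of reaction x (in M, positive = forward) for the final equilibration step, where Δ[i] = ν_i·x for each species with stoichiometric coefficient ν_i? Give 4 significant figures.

x = -0.01042 M

Q₀ = 0.473 vs Keq = 0.005819 ⇒ Q>K, reverse
Step 1:
                  J         X         M
  I          0.1078     4.507    0.0236
  C         0.01042  -0.03125  -0.02083
  E          0.1182     4.476   0.00277
  solve Keq expr → x = -0.01042; check Q = 0.005819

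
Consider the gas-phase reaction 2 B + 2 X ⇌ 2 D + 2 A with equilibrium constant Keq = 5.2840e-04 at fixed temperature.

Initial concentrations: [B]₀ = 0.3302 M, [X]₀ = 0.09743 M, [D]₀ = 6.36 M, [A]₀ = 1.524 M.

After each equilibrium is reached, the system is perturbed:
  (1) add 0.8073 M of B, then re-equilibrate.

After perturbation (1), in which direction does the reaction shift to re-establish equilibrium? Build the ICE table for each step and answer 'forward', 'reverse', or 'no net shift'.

Q₀ = 9.0770e+04 vs Keq = 5.2840e-04 ⇒ Q>K, reverse
Step 1:
                   B          X          D          A
  init        0.3302    0.09743       6.36      1.524
  Δ             1.51       1.51      -1.51      -1.51
  eq            1.84      1.607       4.85    0.01402
  solve Keq expr → x = -0.755; check Q = 5.2840e-04
Then add 0.8073 M of B.
Step 2:
                   B          X          D          A
  init         2.647      1.607       4.85    0.01402
  Δ        -0.006005  -0.006005   0.006005   0.006005
  eq           2.641      1.601      4.856    0.02002
  solve Keq expr → x = 0.003002; check Q = 5.2840e-04

Direction: forward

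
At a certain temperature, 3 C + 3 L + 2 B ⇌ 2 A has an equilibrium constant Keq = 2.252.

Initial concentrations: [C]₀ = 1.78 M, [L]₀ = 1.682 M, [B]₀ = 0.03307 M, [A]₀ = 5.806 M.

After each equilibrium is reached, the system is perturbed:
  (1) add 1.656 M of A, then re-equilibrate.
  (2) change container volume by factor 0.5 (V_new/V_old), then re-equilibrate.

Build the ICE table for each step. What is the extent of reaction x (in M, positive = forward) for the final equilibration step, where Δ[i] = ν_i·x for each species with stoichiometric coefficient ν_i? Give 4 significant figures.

Q₀ = 1149 vs Keq = 2.252 ⇒ Q>K, reverse
Step 1:
                   C          L          B          A
  init          1.78      1.682    0.03307      5.806
  Δ           0.4676     0.4676     0.3117    -0.3117
  eq           2.248       2.15     0.3448      5.494
  solve Keq expr → x = -0.1559; check Q = 2.252
Then add 1.656 M of A.
Step 2:
                   C          L          B          A
  init         2.248       2.15     0.3448       7.15
  Δ          0.08157    0.08157    0.05438   -0.05438
  eq           2.329      2.231     0.3992      7.096
  solve Keq expr → x = -0.02719; check Q = 2.252
Then change container volume by factor 0.5 (V_new/V_old).
Step 3:
                   C          L          B          A
  init         4.658      4.462     0.7983      14.19
  Δ          -0.8965    -0.8965    -0.5977     0.5977
  eq           3.762      3.566     0.2006      14.79
  solve Keq expr → x = 0.2988; check Q = 2.252

x = 0.2988 M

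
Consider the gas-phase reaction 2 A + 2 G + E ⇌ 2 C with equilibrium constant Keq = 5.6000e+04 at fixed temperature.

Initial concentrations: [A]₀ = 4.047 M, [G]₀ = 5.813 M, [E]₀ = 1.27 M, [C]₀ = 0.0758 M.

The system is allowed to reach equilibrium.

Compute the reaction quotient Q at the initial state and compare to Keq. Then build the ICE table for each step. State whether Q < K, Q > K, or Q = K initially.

Q₀ = 8.1746e-06; Q < K (proceeds forward)

Q₀ = 8.1746e-06 vs Keq = 5.6000e+04 ⇒ Q<K, forward
Step 1:
                  A         G         E         C
  Initial     4.047     5.813      1.27    0.0758
  Change      -2.54     -2.54     -1.27      2.54
  Equil       1.507     3.273 5.0222e-06     2.616
  solve Keq expr → x = 1.27; check Q = 5.6000e+04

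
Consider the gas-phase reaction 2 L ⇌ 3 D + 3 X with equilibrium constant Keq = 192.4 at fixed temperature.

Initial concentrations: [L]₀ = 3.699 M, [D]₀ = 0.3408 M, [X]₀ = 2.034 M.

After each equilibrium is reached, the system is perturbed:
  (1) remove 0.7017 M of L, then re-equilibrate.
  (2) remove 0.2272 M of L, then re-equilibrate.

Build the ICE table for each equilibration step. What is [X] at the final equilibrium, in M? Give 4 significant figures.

Q₀ = 0.02434 vs Keq = 192.4 ⇒ Q<K, forward
Step 1:
                   L          D          X
  Initial      3.699     0.3408      2.034
  Change      -1.397      2.096      2.096
  Equil        2.302      2.437       4.13
  solve Keq expr → x = 0.6987; check Q = 192.4
Then remove 0.7017 M of L.
Step 2:
                   L          D          X
  Initial        1.6      2.437       4.13
  Change      0.1706    -0.2559    -0.2559
  Equil        1.771      2.181      3.874
  solve Keq expr → x = -0.08529; check Q = 192.4
Then remove 0.2272 M of L.
Step 3:
                   L          D          X
  Initial      1.543      2.181      3.874
  Change     0.06031   -0.09047   -0.09047
  Equil        1.604       2.09      3.784
  solve Keq expr → x = -0.03016; check Q = 192.4

[X]_eq = 3.784 M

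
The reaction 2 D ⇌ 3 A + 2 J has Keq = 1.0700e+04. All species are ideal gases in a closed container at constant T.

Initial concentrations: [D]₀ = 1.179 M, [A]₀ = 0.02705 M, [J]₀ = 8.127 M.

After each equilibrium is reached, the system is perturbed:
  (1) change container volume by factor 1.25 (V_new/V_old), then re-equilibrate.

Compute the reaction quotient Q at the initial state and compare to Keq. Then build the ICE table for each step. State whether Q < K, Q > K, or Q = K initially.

Q₀ = 9.4045e-04; Q < K (proceeds forward)

Q₀ = 9.4045e-04 vs Keq = 1.0700e+04 ⇒ Q<K, forward
Step 1:
                    D           A           J
  I             1.179     0.02705       8.127
  C             -1.01       1.515        1.01
  E            0.1691       1.542       9.137
  solve Keq expr → x = 0.5049; check Q = 1.0700e+04
Then change container volume by factor 1.25 (V_new/V_old).
Step 2:
                    D           A           J
  I            0.1353       1.234        7.31
  C          -0.03228     0.04842     0.03228
  E             0.103       1.282       7.342
  solve Keq expr → x = 0.01614; check Q = 1.0700e+04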